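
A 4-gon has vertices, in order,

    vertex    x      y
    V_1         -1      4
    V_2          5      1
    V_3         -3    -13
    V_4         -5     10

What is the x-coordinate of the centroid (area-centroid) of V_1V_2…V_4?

-51/47

Apply the shoelace (surveyor's) formula. First the cross-terms c_i = x_i·y_{i+1} − x_{i+1}·y_i:
  -21, -62, -95, -10  ⇒  2A = -188, A = -94.
Then Σ (x_i + x_{i+1})·c_i = 612, so x̄ = 612 / (6·(-94)) = -51/47.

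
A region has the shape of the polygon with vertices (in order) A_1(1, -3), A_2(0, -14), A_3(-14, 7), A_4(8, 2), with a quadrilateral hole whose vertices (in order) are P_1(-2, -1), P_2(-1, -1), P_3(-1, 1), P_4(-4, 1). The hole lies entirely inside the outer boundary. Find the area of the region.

Outer boundary:
Σ = (-14) + (-196) + (-84) + (-26) = -320
Area = |Σ|/2 = 160.
Hole:
Σ = (1) + (-2) + (3) + (6) = 8
Area = |Σ|/2 = 4.
Net area = 160 − 4 = 156.

156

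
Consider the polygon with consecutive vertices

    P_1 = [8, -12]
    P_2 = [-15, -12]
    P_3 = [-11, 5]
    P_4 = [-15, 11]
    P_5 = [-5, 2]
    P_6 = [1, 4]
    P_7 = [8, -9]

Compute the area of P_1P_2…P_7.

Σ = (-276) + (-207) + (-46) + (25) + (-22) + (-41) + (-24) = -591
Area = |Σ|/2 = 295.5.

295.5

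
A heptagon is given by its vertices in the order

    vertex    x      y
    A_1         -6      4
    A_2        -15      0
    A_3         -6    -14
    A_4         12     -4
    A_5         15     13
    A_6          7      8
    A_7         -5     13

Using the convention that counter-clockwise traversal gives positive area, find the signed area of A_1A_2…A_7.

Apply the shoelace (surveyor's) formula: 2A = Σ (x_i·y_{i+1} − x_{i+1}·y_i), indices taken mod 7.
Σ = (60) + (210) + (192) + (216) + (29) + (131) + (58) = 896
Signed area = Σ/2 = 448 (positive ⇒ counter-clockwise traversal).

448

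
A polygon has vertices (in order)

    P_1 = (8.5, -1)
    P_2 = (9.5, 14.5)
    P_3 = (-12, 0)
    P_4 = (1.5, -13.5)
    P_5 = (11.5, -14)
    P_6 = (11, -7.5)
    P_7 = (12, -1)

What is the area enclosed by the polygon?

Apply the shoelace formula: 2A = Σ (x_i·y_{i+1} − x_{i+1}·y_i), indices taken mod 7.
Σ = (132.75) + (174) + (162) + (134.25) + (67.75) + (79) + (-3.5) = 746.25
Area = |Σ|/2 = 373.125.

373.125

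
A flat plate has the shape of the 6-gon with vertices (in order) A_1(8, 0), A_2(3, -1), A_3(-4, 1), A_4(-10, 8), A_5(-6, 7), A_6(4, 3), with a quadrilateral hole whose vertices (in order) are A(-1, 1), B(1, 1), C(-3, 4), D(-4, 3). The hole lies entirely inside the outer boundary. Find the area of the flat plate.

Outer boundary:
Apply the surveyor's formula: 2A = Σ (x_i·y_{i+1} − x_{i+1}·y_i), indices taken mod 6.
A_1→A_2: (8)(-1) − (3)(0) = -8
A_2→A_3: (3)(1) − (-4)(-1) = -1
A_3→A_4: (-4)(8) − (-10)(1) = -22
A_4→A_5: (-10)(7) − (-6)(8) = -22
A_5→A_6: (-6)(3) − (4)(7) = -46
A_6→A_1: (4)(0) − (8)(3) = -24
Σ = -123
Area = |Σ|/2 = 61.5.
Hole:
Apply Gauss's area formula: 2A = Σ (x_i·y_{i+1} − x_{i+1}·y_i), indices taken mod 4.
Σ = (-2) + (7) + (7) + (-1) = 11
Area = |Σ|/2 = 5.5.
Net area = 61.5 − 5.5 = 56.

56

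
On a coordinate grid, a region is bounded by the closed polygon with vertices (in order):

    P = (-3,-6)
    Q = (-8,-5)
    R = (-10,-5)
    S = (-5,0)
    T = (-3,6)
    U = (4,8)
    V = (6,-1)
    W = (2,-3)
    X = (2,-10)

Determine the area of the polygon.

Apply the surveyor's formula: 2A = Σ (x_i·y_{i+1} − x_{i+1}·y_i), indices taken mod 9.
Cross-terms: -33, -10, -25, -30, -48, -52, -16, -14, -42  ⇒  Σ = -270
Area = |Σ|/2 = 135.

135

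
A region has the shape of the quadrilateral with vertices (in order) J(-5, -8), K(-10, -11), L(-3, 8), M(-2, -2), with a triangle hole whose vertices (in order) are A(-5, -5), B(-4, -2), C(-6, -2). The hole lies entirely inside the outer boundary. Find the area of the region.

Outer boundary:
Σ = (-25) + (-113) + (22) + (6) = -110
Area = |Σ|/2 = 55.
Hole:
Apply the shoelace (surveyor's) formula: 2A = Σ (x_i·y_{i+1} − x_{i+1}·y_i), indices taken mod 3.
A→B: (-5)(-2) − (-4)(-5) = -10
B→C: (-4)(-2) − (-6)(-2) = -4
C→A: (-6)(-5) − (-5)(-2) = 20
Σ = 6
Area = |Σ|/2 = 3.
Net area = 55 − 3 = 52.

52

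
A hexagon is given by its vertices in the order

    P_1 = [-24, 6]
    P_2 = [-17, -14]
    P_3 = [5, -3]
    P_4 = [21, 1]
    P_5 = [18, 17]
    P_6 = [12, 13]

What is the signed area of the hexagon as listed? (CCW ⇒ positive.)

Apply the shoelace formula: 2A = Σ (x_i·y_{i+1} − x_{i+1}·y_i), indices taken mod 6.
P_1→P_2: (-24)(-14) − (-17)(6) = 438
P_2→P_3: (-17)(-3) − (5)(-14) = 121
P_3→P_4: (5)(1) − (21)(-3) = 68
P_4→P_5: (21)(17) − (18)(1) = 339
P_5→P_6: (18)(13) − (12)(17) = 30
P_6→P_1: (12)(6) − (-24)(13) = 384
Σ = 1380
Signed area = Σ/2 = 690 (positive ⇒ counter-clockwise traversal).

690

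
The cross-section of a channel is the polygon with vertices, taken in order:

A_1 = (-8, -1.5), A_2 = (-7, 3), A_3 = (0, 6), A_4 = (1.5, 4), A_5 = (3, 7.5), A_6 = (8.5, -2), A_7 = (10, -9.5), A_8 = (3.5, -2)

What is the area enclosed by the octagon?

A_1→A_2: (-8)(3) − (-7)(-1.5) = -34.5
A_2→A_3: (-7)(6) − (0)(3) = -42
A_3→A_4: (0)(4) − (1.5)(6) = -9
A_4→A_5: (1.5)(7.5) − (3)(4) = -0.75
A_5→A_6: (3)(-2) − (8.5)(7.5) = -69.75
A_6→A_7: (8.5)(-9.5) − (10)(-2) = -60.75
A_7→A_8: (10)(-2) − (3.5)(-9.5) = 13.25
A_8→A_1: (3.5)(-1.5) − (-8)(-2) = -21.25
Σ = -224.75
Area = |Σ|/2 = 112.375.

112.375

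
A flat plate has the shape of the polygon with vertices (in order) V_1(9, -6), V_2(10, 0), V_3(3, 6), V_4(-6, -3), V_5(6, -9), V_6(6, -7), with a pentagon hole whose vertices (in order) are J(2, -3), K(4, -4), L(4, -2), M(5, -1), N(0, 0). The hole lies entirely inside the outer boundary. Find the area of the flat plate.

Outer boundary:
Cross-terms: 60, 60, 27, 72, 12, 27  ⇒  Σ = 258
Area = |Σ|/2 = 129.
Hole:
J→K: (2)(-4) − (4)(-3) = 4
K→L: (4)(-2) − (4)(-4) = 8
L→M: (4)(-1) − (5)(-2) = 6
M→N: (5)(0) − (0)(-1) = 0
N→J: (0)(-3) − (2)(0) = 0
Σ = 18
Area = |Σ|/2 = 9.
Net area = 129 − 9 = 120.

120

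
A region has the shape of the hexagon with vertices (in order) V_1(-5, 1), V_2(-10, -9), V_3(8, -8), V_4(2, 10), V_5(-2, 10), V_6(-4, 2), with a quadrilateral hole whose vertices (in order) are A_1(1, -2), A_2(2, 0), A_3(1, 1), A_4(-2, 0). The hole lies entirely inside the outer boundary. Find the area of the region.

Outer boundary:
Apply Gauss's area formula: 2A = Σ (x_i·y_{i+1} − x_{i+1}·y_i), indices taken mod 6.
Σ = (55) + (152) + (96) + (40) + (36) + (6) = 385
Area = |Σ|/2 = 192.5.
Hole:
Σ = (4) + (2) + (2) + (4) = 12
Area = |Σ|/2 = 6.
Net area = 192.5 − 6 = 186.5.

186.5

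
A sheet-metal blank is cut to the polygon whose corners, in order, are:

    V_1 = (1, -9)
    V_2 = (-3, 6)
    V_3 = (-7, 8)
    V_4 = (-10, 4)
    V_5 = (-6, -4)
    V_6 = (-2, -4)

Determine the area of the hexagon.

75.5

V_1→V_2: (1)(6) − (-3)(-9) = -21
V_2→V_3: (-3)(8) − (-7)(6) = 18
V_3→V_4: (-7)(4) − (-10)(8) = 52
V_4→V_5: (-10)(-4) − (-6)(4) = 64
V_5→V_6: (-6)(-4) − (-2)(-4) = 16
V_6→V_1: (-2)(-9) − (1)(-4) = 22
Σ = 151
Area = |Σ|/2 = 75.5.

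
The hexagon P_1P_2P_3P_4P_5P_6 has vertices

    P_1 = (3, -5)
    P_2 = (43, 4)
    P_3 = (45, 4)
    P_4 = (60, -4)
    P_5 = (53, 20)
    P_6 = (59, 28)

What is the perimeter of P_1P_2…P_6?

160

|P_1P_2| = √((40)² + (9)²) = √1681 = 41
|P_2P_3| = √((2)² + (0)²) = √4 = 2
|P_3P_4| = √((15)² + (-8)²) = √289 = 17
|P_4P_5| = √((-7)² + (24)²) = √625 = 25
|P_5P_6| = √((6)² + (8)²) = √100 = 10
|P_6P_1| = √((-56)² + (-33)²) = √4225 = 65
Perimeter = 41 + 2 + 17 + 25 + 10 + 65 = 160.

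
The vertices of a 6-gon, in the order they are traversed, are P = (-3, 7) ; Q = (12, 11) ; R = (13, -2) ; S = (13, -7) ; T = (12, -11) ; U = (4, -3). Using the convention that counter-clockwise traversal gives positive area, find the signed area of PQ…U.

-190.5

Apply the shoelace formula: 2A = Σ (x_i·y_{i+1} − x_{i+1}·y_i), indices taken mod 6.
Cross-terms: -117, -167, -65, -59, 8, 19  ⇒  Σ = -381
Signed area = Σ/2 = -190.5 (negative ⇒ clockwise traversal).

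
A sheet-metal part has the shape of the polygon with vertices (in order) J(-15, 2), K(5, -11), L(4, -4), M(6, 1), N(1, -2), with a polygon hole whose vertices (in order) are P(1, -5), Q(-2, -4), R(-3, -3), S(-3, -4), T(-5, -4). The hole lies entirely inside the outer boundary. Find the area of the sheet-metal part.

Outer boundary:
Apply the surveyor's formula: 2A = Σ (x_i·y_{i+1} − x_{i+1}·y_i), indices taken mod 5.
Σ = (155) + (24) + (28) + (-13) + (-28) = 166
Area = |Σ|/2 = 83.
Hole:
Cross-terms: -14, -6, 3, -8, 29  ⇒  Σ = 4
Area = |Σ|/2 = 2.
Net area = 83 − 2 = 81.

81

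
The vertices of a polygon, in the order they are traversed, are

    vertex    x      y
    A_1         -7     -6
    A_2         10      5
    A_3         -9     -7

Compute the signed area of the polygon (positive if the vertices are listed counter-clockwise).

2.5

Σ = (25) + (-25) + (5) = 5
Signed area = Σ/2 = 2.5 (positive ⇒ counter-clockwise traversal).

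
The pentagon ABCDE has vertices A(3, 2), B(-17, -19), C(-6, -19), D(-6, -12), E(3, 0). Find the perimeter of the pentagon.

64

|AB| = √((-20)² + (-21)²) = √841 = 29
|BC| = √((11)² + (0)²) = √121 = 11
|CD| = √((0)² + (7)²) = √49 = 7
|DE| = √((9)² + (12)²) = √225 = 15
|EA| = √((0)² + (2)²) = √4 = 2
Perimeter = 29 + 11 + 7 + 15 + 2 = 64.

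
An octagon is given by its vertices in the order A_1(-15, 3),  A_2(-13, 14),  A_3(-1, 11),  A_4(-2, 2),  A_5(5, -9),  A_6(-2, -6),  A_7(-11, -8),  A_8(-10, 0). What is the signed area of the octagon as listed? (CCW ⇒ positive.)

-240

Apply Gauss's area formula: 2A = Σ (x_i·y_{i+1} − x_{i+1}·y_i), indices taken mod 8.
Cross-terms: -171, -129, 20, 8, -48, -50, -80, -30  ⇒  Σ = -480
Signed area = Σ/2 = -240 (negative ⇒ clockwise traversal).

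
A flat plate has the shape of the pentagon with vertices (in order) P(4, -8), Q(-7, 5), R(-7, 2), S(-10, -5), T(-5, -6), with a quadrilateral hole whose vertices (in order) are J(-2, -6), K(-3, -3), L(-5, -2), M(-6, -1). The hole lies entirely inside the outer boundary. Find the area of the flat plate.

Outer boundary:
Σ = (-36) + (21) + (55) + (35) + (64) = 139
Area = |Σ|/2 = 69.5.
Hole:
Apply the surveyor's formula: 2A = Σ (x_i·y_{i+1} − x_{i+1}·y_i), indices taken mod 4.
Σ = (-12) + (-9) + (-7) + (34) = 6
Area = |Σ|/2 = 3.
Net area = 69.5 − 3 = 66.5.

66.5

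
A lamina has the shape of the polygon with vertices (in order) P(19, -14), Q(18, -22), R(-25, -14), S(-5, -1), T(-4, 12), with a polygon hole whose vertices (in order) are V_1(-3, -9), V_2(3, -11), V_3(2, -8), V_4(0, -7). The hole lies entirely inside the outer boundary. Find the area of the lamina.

613

Outer boundary:
P→Q: (19)(-22) − (18)(-14) = -166
Q→R: (18)(-14) − (-25)(-22) = -802
R→S: (-25)(-1) − (-5)(-14) = -45
S→T: (-5)(12) − (-4)(-1) = -64
T→P: (-4)(-14) − (19)(12) = -172
Σ = -1249
Area = |Σ|/2 = 624.5.
Hole:
Cross-terms: 60, -2, -14, -21  ⇒  Σ = 23
Area = |Σ|/2 = 11.5.
Net area = 624.5 − 11.5 = 613.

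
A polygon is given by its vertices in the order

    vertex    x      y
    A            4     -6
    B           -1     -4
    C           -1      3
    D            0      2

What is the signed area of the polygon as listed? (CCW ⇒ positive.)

-19.5

Σ = (-22) + (-7) + (-2) + (-8) = -39
Signed area = Σ/2 = -19.5 (negative ⇒ clockwise traversal).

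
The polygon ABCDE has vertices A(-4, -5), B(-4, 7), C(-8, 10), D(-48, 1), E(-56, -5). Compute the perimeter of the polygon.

120

|AB| = √((0)² + (12)²) = √144 = 12
|BC| = √((-4)² + (3)²) = √25 = 5
|CD| = √((-40)² + (-9)²) = √1681 = 41
|DE| = √((-8)² + (-6)²) = √100 = 10
|EA| = √((52)² + (0)²) = √2704 = 52
Perimeter = 12 + 5 + 41 + 10 + 52 = 120.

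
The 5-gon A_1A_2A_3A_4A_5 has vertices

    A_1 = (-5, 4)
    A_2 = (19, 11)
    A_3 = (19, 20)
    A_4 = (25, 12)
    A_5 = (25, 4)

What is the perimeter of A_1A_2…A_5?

82

|A_1A_2| = √((24)² + (7)²) = √625 = 25
|A_2A_3| = √((0)² + (9)²) = √81 = 9
|A_3A_4| = √((6)² + (-8)²) = √100 = 10
|A_4A_5| = √((0)² + (-8)²) = √64 = 8
|A_5A_1| = √((-30)² + (0)²) = √900 = 30
Perimeter = 25 + 9 + 10 + 8 + 30 = 82.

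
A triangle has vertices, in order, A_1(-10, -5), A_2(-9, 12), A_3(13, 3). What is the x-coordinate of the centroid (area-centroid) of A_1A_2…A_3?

-2

Apply the shoelace formula. First the cross-terms c_i = x_i·y_{i+1} − x_{i+1}·y_i:
  -165, -183, -35  ⇒  2A = -383, A = -191.5.
Then Σ (x_i + x_{i+1})·c_i = 2298, so x̄ = 2298 / (6·(-191.5)) = -2.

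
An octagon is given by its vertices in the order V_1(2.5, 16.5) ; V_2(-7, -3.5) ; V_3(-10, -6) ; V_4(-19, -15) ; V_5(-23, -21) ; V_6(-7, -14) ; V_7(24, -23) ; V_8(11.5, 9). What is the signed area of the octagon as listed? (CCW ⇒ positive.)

Apply the shoelace (surveyor's) formula: 2A = Σ (x_i·y_{i+1} − x_{i+1}·y_i), indices taken mod 8.
Σ = (106.75) + (7) + (36) + (54) + (175) + (497) + (480.5) + (167.25) = 1523.5
Signed area = Σ/2 = 761.75 (positive ⇒ counter-clockwise traversal).

761.75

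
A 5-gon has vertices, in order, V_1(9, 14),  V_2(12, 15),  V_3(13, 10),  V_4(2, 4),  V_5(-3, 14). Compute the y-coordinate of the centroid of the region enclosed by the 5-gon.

1592/153

Apply the shoelace formula. First the cross-terms c_i = x_i·y_{i+1} − x_{i+1}·y_i:
  -33, -75, 32, 40, -168  ⇒  2A = -204, A = -102.
Then Σ (y_i + y_{i+1})·c_i = -6368, so ȳ = -6368 / (6·(-102)) = 1592/153.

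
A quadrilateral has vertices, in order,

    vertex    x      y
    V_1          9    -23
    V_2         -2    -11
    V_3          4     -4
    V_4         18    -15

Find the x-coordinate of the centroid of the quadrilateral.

409/54

Apply Gauss's area formula. First the cross-terms c_i = x_i·y_{i+1} − x_{i+1}·y_i:
  -145, 52, 12, -279  ⇒  2A = -360, A = -180.
Then Σ (x_i + x_{i+1})·c_i = -8180, so x̄ = -8180 / (6·(-180)) = 409/54.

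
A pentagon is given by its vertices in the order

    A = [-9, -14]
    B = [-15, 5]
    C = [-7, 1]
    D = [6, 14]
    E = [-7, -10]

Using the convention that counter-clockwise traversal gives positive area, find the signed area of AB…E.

-146.5

Apply Gauss's area formula: 2A = Σ (x_i·y_{i+1} − x_{i+1}·y_i), indices taken mod 5.
Cross-terms: -255, 20, -104, 38, 8  ⇒  Σ = -293
Signed area = Σ/2 = -146.5 (negative ⇒ clockwise traversal).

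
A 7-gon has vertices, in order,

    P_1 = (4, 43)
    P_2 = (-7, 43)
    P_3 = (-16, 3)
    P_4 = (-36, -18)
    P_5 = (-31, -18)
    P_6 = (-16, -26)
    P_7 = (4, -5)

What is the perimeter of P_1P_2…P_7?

180

|P_1P_2| = √((-11)² + (0)²) = √121 = 11
|P_2P_3| = √((-9)² + (-40)²) = √1681 = 41
|P_3P_4| = √((-20)² + (-21)²) = √841 = 29
|P_4P_5| = √((5)² + (0)²) = √25 = 5
|P_5P_6| = √((15)² + (-8)²) = √289 = 17
|P_6P_7| = √((20)² + (21)²) = √841 = 29
|P_7P_1| = √((0)² + (48)²) = √2304 = 48
Perimeter = 11 + 41 + 29 + 5 + 17 + 29 + 48 = 180.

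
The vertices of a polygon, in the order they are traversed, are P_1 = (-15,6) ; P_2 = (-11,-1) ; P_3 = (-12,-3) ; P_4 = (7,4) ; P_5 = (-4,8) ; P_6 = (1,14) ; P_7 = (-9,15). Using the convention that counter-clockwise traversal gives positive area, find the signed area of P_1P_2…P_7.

Apply the surveyor's formula: 2A = Σ (x_i·y_{i+1} − x_{i+1}·y_i), indices taken mod 7.
Σ = (81) + (21) + (-27) + (72) + (-64) + (141) + (171) = 395
Signed area = Σ/2 = 197.5 (positive ⇒ counter-clockwise traversal).

197.5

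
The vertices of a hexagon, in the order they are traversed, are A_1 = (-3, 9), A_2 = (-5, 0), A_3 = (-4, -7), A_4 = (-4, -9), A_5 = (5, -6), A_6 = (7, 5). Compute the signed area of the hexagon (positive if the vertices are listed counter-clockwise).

Apply the surveyor's formula: 2A = Σ (x_i·y_{i+1} − x_{i+1}·y_i), indices taken mod 6.
Σ = (45) + (35) + (8) + (69) + (67) + (78) = 302
Signed area = Σ/2 = 151 (positive ⇒ counter-clockwise traversal).

151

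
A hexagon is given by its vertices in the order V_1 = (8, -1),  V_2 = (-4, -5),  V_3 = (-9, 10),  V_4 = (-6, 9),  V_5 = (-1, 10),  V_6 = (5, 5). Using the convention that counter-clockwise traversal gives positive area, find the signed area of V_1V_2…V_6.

-150.5

Σ = (-44) + (-85) + (-21) + (-51) + (-55) + (-45) = -301
Signed area = Σ/2 = -150.5 (negative ⇒ clockwise traversal).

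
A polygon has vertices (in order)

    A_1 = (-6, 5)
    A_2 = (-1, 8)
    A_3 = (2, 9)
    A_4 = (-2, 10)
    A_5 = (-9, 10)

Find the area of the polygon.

Apply Gauss's area formula: 2A = Σ (x_i·y_{i+1} − x_{i+1}·y_i), indices taken mod 5.
Σ = (-43) + (-25) + (38) + (70) + (15) = 55
Area = |Σ|/2 = 27.5.

27.5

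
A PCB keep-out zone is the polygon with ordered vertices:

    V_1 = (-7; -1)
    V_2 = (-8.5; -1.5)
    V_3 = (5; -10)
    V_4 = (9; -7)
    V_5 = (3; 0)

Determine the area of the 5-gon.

Apply the surveyor's formula: 2A = Σ (x_i·y_{i+1} − x_{i+1}·y_i), indices taken mod 5.
Σ = (2) + (92.5) + (55) + (21) + (-3) = 167.5
Area = |Σ|/2 = 83.75.

83.75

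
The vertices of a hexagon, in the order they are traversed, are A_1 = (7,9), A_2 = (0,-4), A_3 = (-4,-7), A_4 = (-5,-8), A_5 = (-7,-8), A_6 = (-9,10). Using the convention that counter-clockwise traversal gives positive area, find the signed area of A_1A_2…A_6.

Apply the shoelace formula: 2A = Σ (x_i·y_{i+1} − x_{i+1}·y_i), indices taken mod 6.
Σ = (-28) + (-16) + (-3) + (-16) + (-142) + (-151) = -356
Signed area = Σ/2 = -178 (negative ⇒ clockwise traversal).

-178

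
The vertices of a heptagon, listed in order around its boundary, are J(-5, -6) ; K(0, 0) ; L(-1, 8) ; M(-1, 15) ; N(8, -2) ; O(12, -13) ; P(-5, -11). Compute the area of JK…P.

Apply the shoelace (surveyor's) formula: 2A = Σ (x_i·y_{i+1} − x_{i+1}·y_i), indices taken mod 7.
Cross-terms: 0, 0, -7, -118, -80, -197, -25  ⇒  Σ = -427
Area = |Σ|/2 = 213.5.

213.5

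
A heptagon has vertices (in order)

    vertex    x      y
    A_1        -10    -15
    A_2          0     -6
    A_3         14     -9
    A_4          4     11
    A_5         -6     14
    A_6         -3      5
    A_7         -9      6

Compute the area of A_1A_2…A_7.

345

Apply Gauss's area formula: 2A = Σ (x_i·y_{i+1} − x_{i+1}·y_i), indices taken mod 7.
Σ = (60) + (84) + (190) + (122) + (12) + (27) + (195) = 690
Area = |Σ|/2 = 345.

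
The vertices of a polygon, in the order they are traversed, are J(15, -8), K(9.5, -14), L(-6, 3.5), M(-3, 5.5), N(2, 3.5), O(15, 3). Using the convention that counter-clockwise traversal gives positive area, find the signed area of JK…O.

-220.125

Apply the surveyor's formula: 2A = Σ (x_i·y_{i+1} − x_{i+1}·y_i), indices taken mod 6.
Σ = (-134) + (-50.75) + (-22.5) + (-21.5) + (-46.5) + (-165) = -440.25
Signed area = Σ/2 = -220.125 (negative ⇒ clockwise traversal).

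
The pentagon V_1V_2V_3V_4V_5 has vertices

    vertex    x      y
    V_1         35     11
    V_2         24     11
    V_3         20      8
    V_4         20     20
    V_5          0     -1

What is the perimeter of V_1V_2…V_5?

|V_1V_2| = √((-11)² + (0)²) = √121 = 11
|V_2V_3| = √((-4)² + (-3)²) = √25 = 5
|V_3V_4| = √((0)² + (12)²) = √144 = 12
|V_4V_5| = √((-20)² + (-21)²) = √841 = 29
|V_5V_1| = √((35)² + (12)²) = √1369 = 37
Perimeter = 11 + 5 + 12 + 29 + 37 = 94.

94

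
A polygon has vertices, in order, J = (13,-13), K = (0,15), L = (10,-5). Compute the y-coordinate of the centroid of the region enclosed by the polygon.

-1

Apply the shoelace formula. First the cross-terms c_i = x_i·y_{i+1} − x_{i+1}·y_i:
  195, -150, -65  ⇒  2A = -20, A = -10.
Then Σ (y_i + y_{i+1})·c_i = 60, so ȳ = 60 / (6·(-10)) = -1.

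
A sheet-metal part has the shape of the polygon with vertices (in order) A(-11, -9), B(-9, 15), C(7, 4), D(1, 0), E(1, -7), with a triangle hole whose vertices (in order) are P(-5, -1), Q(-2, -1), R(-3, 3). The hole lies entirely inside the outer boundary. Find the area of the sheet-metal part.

Outer boundary:
Apply Gauss's area formula: 2A = Σ (x_i·y_{i+1} − x_{i+1}·y_i), indices taken mod 5.
Σ = (-246) + (-141) + (-4) + (-7) + (-86) = -484
Area = |Σ|/2 = 242.
Hole:
Apply the shoelace (surveyor's) formula: 2A = Σ (x_i·y_{i+1} − x_{i+1}·y_i), indices taken mod 3.
Σ = (3) + (-9) + (18) = 12
Area = |Σ|/2 = 6.
Net area = 242 − 6 = 236.

236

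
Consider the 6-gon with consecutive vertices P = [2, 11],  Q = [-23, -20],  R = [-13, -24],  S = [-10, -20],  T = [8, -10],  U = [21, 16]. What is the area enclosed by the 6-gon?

Apply the shoelace (surveyor's) formula: 2A = Σ (x_i·y_{i+1} − x_{i+1}·y_i), indices taken mod 6.
Σ = (213) + (292) + (20) + (260) + (338) + (199) = 1322
Area = |Σ|/2 = 661.

661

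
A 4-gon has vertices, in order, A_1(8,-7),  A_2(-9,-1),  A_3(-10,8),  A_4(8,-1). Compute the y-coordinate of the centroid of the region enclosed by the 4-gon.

Apply the shoelace formula. First the cross-terms c_i = x_i·y_{i+1} − x_{i+1}·y_i:
  -71, -82, -54, -48  ⇒  2A = -255, A = -127.5.
Then Σ (y_i + y_{i+1})·c_i = 0, so ȳ = 0 / (6·(-127.5)) = 0.

0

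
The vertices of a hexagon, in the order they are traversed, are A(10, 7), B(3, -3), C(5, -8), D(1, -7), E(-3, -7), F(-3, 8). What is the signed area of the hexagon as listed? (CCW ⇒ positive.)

A→B: (10)(-3) − (3)(7) = -51
B→C: (3)(-8) − (5)(-3) = -9
C→D: (5)(-7) − (1)(-8) = -27
D→E: (1)(-7) − (-3)(-7) = -28
E→F: (-3)(8) − (-3)(-7) = -45
F→A: (-3)(7) − (10)(8) = -101
Σ = -261
Signed area = Σ/2 = -130.5 (negative ⇒ clockwise traversal).

-130.5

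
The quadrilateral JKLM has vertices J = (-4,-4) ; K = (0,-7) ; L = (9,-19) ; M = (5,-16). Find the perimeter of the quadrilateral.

|JK| = √((4)² + (-3)²) = √25 = 5
|KL| = √((9)² + (-12)²) = √225 = 15
|LM| = √((-4)² + (3)²) = √25 = 5
|MJ| = √((-9)² + (12)²) = √225 = 15
Perimeter = 5 + 15 + 5 + 15 = 40.

40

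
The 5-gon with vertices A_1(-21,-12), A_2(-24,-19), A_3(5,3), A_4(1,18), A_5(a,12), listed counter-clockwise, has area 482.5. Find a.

-16

Write out the shoelace sum; only the two edges meeting at A_5 involve a:
2·Area = [(1·12 − a·18) + (a·(-12) − (-21)·12)] + 221
       = -30·a + 485 = 965
⇒ a = -16.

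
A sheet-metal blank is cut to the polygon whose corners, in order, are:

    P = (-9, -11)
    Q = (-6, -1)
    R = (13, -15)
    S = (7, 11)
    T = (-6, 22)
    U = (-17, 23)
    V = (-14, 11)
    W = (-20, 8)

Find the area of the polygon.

642.5

Apply the shoelace formula: 2A = Σ (x_i·y_{i+1} − x_{i+1}·y_i), indices taken mod 8.
Σ = (-57) + (103) + (248) + (220) + (236) + (135) + (108) + (292) = 1285
Area = |Σ|/2 = 642.5.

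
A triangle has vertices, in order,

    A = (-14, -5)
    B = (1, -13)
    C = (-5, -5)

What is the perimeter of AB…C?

|AB| = √((15)² + (-8)²) = √289 = 17
|BC| = √((-6)² + (8)²) = √100 = 10
|CA| = √((-9)² + (0)²) = √81 = 9
Perimeter = 17 + 10 + 9 = 36.

36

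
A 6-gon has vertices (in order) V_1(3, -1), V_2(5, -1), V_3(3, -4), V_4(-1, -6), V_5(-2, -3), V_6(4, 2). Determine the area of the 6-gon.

24

Cross-terms: 2, -17, -22, -9, 8, -10  ⇒  Σ = -48
Area = |Σ|/2 = 24.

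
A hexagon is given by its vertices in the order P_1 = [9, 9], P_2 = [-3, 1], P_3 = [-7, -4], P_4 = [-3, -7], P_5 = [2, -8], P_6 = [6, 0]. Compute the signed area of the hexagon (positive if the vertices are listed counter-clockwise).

116

Apply the surveyor's formula: 2A = Σ (x_i·y_{i+1} − x_{i+1}·y_i), indices taken mod 6.
Σ = (36) + (19) + (37) + (38) + (48) + (54) = 232
Signed area = Σ/2 = 116 (positive ⇒ counter-clockwise traversal).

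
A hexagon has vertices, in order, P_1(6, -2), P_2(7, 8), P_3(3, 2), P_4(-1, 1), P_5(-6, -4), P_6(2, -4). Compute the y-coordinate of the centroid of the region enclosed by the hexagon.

Apply Gauss's area formula. First the cross-terms c_i = x_i·y_{i+1} − x_{i+1}·y_i:
  62, -10, 5, 10, 32, 20  ⇒  2A = 119, A = 59.5.
Then Σ (y_i + y_{i+1})·c_i = -119, so ȳ = -119 / (6·59.5) = -1/3.

-1/3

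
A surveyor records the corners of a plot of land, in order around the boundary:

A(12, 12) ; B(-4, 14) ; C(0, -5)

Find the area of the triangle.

148

Apply the shoelace formula: 2A = Σ (x_i·y_{i+1} − x_{i+1}·y_i), indices taken mod 3.
Σ = (216) + (20) + (60) = 296
Area = |Σ|/2 = 148.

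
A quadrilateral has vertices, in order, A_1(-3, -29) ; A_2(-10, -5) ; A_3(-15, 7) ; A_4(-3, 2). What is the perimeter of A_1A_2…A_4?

|A_1A_2| = √((-7)² + (24)²) = √625 = 25
|A_2A_3| = √((-5)² + (12)²) = √169 = 13
|A_3A_4| = √((12)² + (-5)²) = √169 = 13
|A_4A_1| = √((0)² + (-31)²) = √961 = 31
Perimeter = 25 + 13 + 13 + 31 = 82.

82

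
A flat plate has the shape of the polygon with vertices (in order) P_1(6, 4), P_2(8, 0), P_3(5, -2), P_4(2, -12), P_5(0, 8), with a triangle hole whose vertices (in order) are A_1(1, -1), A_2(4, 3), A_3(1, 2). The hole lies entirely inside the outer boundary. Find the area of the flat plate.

63.5

Outer boundary:
Apply the shoelace formula: 2A = Σ (x_i·y_{i+1} − x_{i+1}·y_i), indices taken mod 5.
Σ = (-32) + (-16) + (-56) + (16) + (-48) = -136
Area = |Σ|/2 = 68.
Hole:
Apply the shoelace (surveyor's) formula: 2A = Σ (x_i·y_{i+1} − x_{i+1}·y_i), indices taken mod 3.
Σ = (7) + (5) + (-3) = 9
Area = |Σ|/2 = 4.5.
Net area = 68 − 4.5 = 63.5.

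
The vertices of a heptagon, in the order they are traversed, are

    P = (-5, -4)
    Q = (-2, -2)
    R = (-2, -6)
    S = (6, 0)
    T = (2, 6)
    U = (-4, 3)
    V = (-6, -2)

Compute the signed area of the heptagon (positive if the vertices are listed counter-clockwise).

76

Apply the surveyor's formula: 2A = Σ (x_i·y_{i+1} − x_{i+1}·y_i), indices taken mod 7.
Σ = (2) + (8) + (36) + (36) + (30) + (26) + (14) = 152
Signed area = Σ/2 = 76 (positive ⇒ counter-clockwise traversal).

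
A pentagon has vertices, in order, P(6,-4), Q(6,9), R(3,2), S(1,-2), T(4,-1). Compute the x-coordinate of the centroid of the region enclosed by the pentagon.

176/39

Apply the shoelace formula. First the cross-terms c_i = x_i·y_{i+1} − x_{i+1}·y_i:
  78, -15, -8, 7, -10  ⇒  2A = 52, A = 26.
Then Σ (x_i + x_{i+1})·c_i = 704, so x̄ = 704 / (6·26) = 176/39.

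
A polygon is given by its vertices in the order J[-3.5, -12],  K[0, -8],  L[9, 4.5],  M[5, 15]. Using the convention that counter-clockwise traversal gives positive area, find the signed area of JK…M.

Cross-terms: 28, 72, 112.5, -7.5  ⇒  Σ = 205
Signed area = Σ/2 = 102.5 (positive ⇒ counter-clockwise traversal).

102.5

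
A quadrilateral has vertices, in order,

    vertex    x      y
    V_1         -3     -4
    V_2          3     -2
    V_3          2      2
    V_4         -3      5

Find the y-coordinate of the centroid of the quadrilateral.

Apply the surveyor's formula. First the cross-terms c_i = x_i·y_{i+1} − x_{i+1}·y_i:
  18, 10, 16, 27  ⇒  2A = 71, A = 35.5.
Then Σ (y_i + y_{i+1})·c_i = 31, so ȳ = 31 / (6·35.5) = 31/213.

31/213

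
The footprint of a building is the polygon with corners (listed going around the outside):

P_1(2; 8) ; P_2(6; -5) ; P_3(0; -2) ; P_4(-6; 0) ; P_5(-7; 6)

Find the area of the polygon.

Apply the shoelace formula: 2A = Σ (x_i·y_{i+1} − x_{i+1}·y_i), indices taken mod 5.
Σ = (-58) + (-12) + (-12) + (-36) + (-68) = -186
Area = |Σ|/2 = 93.

93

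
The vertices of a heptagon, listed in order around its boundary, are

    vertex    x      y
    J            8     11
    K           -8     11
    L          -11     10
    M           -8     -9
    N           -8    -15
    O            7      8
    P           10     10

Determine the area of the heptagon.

252.5

Apply Gauss's area formula: 2A = Σ (x_i·y_{i+1} − x_{i+1}·y_i), indices taken mod 7.
J→K: (8)(11) − (-8)(11) = 176
K→L: (-8)(10) − (-11)(11) = 41
L→M: (-11)(-9) − (-8)(10) = 179
M→N: (-8)(-15) − (-8)(-9) = 48
N→O: (-8)(8) − (7)(-15) = 41
O→P: (7)(10) − (10)(8) = -10
P→J: (10)(11) − (8)(10) = 30
Σ = 505
Area = |Σ|/2 = 252.5.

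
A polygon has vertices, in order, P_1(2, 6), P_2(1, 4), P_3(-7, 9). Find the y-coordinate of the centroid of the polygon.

19/3

Apply the shoelace formula. First the cross-terms c_i = x_i·y_{i+1} − x_{i+1}·y_i:
  2, 37, -60  ⇒  2A = -21, A = -10.5.
Then Σ (y_i + y_{i+1})·c_i = -399, so ȳ = -399 / (6·(-10.5)) = 19/3.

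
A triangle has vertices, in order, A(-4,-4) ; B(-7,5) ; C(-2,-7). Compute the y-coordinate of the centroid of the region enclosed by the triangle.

Apply Gauss's area formula. First the cross-terms c_i = x_i·y_{i+1} − x_{i+1}·y_i:
  -48, 59, -20  ⇒  2A = -9, A = -4.5.
Then Σ (y_i + y_{i+1})·c_i = 54, so ȳ = 54 / (6·(-4.5)) = -2.

-2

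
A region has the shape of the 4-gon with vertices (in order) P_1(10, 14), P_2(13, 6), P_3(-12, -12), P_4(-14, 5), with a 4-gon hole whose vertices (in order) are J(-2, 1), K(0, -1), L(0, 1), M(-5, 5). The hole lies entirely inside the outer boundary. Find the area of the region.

334

Outer boundary:
Σ = (-122) + (-84) + (-228) + (-246) = -680
Area = |Σ|/2 = 340.
Hole:
J→K: (-2)(-1) − (0)(1) = 2
K→L: (0)(1) − (0)(-1) = 0
L→M: (0)(5) − (-5)(1) = 5
M→J: (-5)(1) − (-2)(5) = 5
Σ = 12
Area = |Σ|/2 = 6.
Net area = 340 − 6 = 334.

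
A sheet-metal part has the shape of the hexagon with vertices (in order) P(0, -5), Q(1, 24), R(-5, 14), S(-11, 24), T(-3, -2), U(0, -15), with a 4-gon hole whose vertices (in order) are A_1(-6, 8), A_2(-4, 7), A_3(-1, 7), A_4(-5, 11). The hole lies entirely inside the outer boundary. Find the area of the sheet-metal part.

Outer boundary:
Cross-terms: 5, 134, 34, 94, 45, 0  ⇒  Σ = 312
Area = |Σ|/2 = 156.
Hole:
Σ = (-10) + (-21) + (24) + (26) = 19
Area = |Σ|/2 = 9.5.
Net area = 156 − 9.5 = 146.5.

146.5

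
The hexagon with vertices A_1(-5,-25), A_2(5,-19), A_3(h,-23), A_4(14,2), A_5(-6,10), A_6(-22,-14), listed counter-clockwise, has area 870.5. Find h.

18

Write out the shoelace sum; only the two edges meeting at A_3 involve h:
2·Area = [(5·(-23) − h·(-19)) + (h·2 − 14·(-23))] + 1156
       = 21·h + 1363 = 1741
⇒ h = 18.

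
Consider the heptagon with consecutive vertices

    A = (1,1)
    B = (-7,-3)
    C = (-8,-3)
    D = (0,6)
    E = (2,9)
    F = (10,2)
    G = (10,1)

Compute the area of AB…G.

Cross-terms: 4, -3, -48, -12, -86, -10, 9  ⇒  Σ = -146
Area = |Σ|/2 = 73.

73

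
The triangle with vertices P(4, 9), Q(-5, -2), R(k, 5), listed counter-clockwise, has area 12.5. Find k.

3

The doubled signed area Σ (x_i y_{i+1} − x_{i+1} y_i) is linear in k.
With k=0 it equals -8; the coefficient of k is 11 (from the two edges through R).
So 11·k + -8 = 2·12.5 = 25 ⇒ k = 3.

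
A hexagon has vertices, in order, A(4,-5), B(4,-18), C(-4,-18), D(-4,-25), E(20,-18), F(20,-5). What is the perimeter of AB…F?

|AB| = √((0)² + (-13)²) = √169 = 13
|BC| = √((-8)² + (0)²) = √64 = 8
|CD| = √((0)² + (-7)²) = √49 = 7
|DE| = √((24)² + (7)²) = √625 = 25
|EF| = √((0)² + (13)²) = √169 = 13
|FA| = √((-16)² + (0)²) = √256 = 16
Perimeter = 13 + 8 + 7 + 25 + 13 + 16 = 82.

82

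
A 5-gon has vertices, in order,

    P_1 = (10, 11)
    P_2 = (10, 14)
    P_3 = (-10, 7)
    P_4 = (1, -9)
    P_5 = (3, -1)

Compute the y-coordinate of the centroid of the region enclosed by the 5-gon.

1291/294

Apply the surveyor's formula. First the cross-terms c_i = x_i·y_{i+1} − x_{i+1}·y_i:
  30, 210, 83, 26, 43  ⇒  2A = 392, A = 196.
Then Σ (y_i + y_{i+1})·c_i = 5164, so ȳ = 5164 / (6·196) = 1291/294.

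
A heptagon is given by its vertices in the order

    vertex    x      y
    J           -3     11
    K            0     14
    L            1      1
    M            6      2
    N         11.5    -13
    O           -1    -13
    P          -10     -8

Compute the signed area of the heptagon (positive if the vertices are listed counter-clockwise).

Apply the shoelace formula: 2A = Σ (x_i·y_{i+1} − x_{i+1}·y_i), indices taken mod 7.
Σ = (-42) + (-14) + (-4) + (-101) + (-162.5) + (-122) + (-134) = -579.5
Signed area = Σ/2 = -289.75 (negative ⇒ clockwise traversal).

-289.75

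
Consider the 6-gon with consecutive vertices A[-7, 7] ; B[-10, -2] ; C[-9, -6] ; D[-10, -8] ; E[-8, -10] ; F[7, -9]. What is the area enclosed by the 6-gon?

Apply the shoelace formula: 2A = Σ (x_i·y_{i+1} − x_{i+1}·y_i), indices taken mod 6.
Σ = (84) + (42) + (12) + (36) + (142) + (-14) = 302
Area = |Σ|/2 = 151.

151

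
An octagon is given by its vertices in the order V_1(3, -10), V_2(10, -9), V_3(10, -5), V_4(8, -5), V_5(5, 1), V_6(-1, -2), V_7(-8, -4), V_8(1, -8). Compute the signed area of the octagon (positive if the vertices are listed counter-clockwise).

Apply the shoelace formula: 2A = Σ (x_i·y_{i+1} − x_{i+1}·y_i), indices taken mod 8.
Σ = (73) + (40) + (-10) + (33) + (-9) + (-12) + (68) + (14) = 197
Signed area = Σ/2 = 98.5 (positive ⇒ counter-clockwise traversal).

98.5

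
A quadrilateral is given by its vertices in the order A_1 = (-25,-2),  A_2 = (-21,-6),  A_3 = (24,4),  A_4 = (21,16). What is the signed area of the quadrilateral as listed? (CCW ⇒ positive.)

413

Σ = (108) + (60) + (300) + (358) = 826
Signed area = Σ/2 = 413 (positive ⇒ counter-clockwise traversal).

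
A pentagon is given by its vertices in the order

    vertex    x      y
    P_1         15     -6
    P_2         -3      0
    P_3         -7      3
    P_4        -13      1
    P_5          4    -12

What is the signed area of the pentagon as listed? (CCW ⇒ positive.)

156.5

Apply the surveyor's formula: 2A = Σ (x_i·y_{i+1} − x_{i+1}·y_i), indices taken mod 5.
P_1→P_2: (15)(0) − (-3)(-6) = -18
P_2→P_3: (-3)(3) − (-7)(0) = -9
P_3→P_4: (-7)(1) − (-13)(3) = 32
P_4→P_5: (-13)(-12) − (4)(1) = 152
P_5→P_1: (4)(-6) − (15)(-12) = 156
Σ = 313
Signed area = Σ/2 = 156.5 (positive ⇒ counter-clockwise traversal).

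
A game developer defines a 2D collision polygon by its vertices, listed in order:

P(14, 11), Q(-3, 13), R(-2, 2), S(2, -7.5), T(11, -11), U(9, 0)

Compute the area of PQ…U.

252.25

Apply Gauss's area formula: 2A = Σ (x_i·y_{i+1} − x_{i+1}·y_i), indices taken mod 6.
Cross-terms: 215, 20, 11, 60.5, 99, 99  ⇒  Σ = 504.5
Area = |Σ|/2 = 252.25.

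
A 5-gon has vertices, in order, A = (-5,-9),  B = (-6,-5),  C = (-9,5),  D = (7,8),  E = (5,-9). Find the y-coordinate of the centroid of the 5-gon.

-123/202

Apply Gauss's area formula. First the cross-terms c_i = x_i·y_{i+1} − x_{i+1}·y_i:
  -29, -75, -107, -103, -90  ⇒  2A = -404, A = -202.
Then Σ (y_i + y_{i+1})·c_i = 738, so ȳ = 738 / (6·(-202)) = -123/202.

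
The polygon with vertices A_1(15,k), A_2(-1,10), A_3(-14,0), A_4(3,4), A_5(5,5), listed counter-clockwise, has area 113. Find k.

Write out the shoelace sum; only the two edges meeting at A_1 involve k:
2·Area = [(5·k − 15·5) + (15·10 − (-1)·k)] + 79
       = 6·k + 154 = 226
⇒ k = 12.

12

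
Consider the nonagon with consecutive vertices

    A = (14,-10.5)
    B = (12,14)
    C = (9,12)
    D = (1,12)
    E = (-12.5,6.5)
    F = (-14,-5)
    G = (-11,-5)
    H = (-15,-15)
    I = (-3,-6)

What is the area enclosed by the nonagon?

Σ = (322) + (18) + (96) + (156.5) + (153.5) + (15) + (90) + (45) + (115.5) = 1011.5
Area = |Σ|/2 = 505.75.

505.75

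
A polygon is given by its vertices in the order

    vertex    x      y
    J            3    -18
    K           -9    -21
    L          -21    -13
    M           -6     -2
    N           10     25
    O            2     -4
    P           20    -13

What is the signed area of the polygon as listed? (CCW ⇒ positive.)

-536

J→K: (3)(-21) − (-9)(-18) = -225
K→L: (-9)(-13) − (-21)(-21) = -324
L→M: (-21)(-2) − (-6)(-13) = -36
M→N: (-6)(25) − (10)(-2) = -130
N→O: (10)(-4) − (2)(25) = -90
O→P: (2)(-13) − (20)(-4) = 54
P→J: (20)(-18) − (3)(-13) = -321
Σ = -1072
Signed area = Σ/2 = -536 (negative ⇒ clockwise traversal).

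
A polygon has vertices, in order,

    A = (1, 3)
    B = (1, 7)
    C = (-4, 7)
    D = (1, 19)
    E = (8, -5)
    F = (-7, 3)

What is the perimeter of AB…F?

72

|AB| = √((0)² + (4)²) = √16 = 4
|BC| = √((-5)² + (0)²) = √25 = 5
|CD| = √((5)² + (12)²) = √169 = 13
|DE| = √((7)² + (-24)²) = √625 = 25
|EF| = √((-15)² + (8)²) = √289 = 17
|FA| = √((8)² + (0)²) = √64 = 8
Perimeter = 4 + 5 + 13 + 25 + 17 + 8 = 72.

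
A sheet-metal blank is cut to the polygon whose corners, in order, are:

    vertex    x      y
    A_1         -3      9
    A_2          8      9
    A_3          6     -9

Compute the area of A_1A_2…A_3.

Apply the surveyor's formula: 2A = Σ (x_i·y_{i+1} − x_{i+1}·y_i), indices taken mod 3.
Cross-terms: -99, -126, 27  ⇒  Σ = -198
Area = |Σ|/2 = 99.

99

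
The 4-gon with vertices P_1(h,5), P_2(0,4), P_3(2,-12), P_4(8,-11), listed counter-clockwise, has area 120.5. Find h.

The doubled signed area Σ (x_i y_{i+1} − x_{i+1} y_i) is linear in h.
With h=0 it equals 106; the coefficient of h is 15 (from the two edges through P_1).
So 15·h + 106 = 2·120.5 = 241 ⇒ h = 9.

9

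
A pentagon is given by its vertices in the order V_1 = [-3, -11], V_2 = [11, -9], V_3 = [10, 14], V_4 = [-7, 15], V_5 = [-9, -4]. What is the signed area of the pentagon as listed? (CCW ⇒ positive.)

445

Apply the shoelace (surveyor's) formula: 2A = Σ (x_i·y_{i+1} − x_{i+1}·y_i), indices taken mod 5.
Σ = (148) + (244) + (248) + (163) + (87) = 890
Signed area = Σ/2 = 445 (positive ⇒ counter-clockwise traversal).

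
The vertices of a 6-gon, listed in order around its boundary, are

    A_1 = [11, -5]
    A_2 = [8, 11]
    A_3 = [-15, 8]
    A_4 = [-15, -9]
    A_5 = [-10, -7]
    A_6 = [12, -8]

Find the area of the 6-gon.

Cross-terms: 161, 229, 255, 15, 164, 28  ⇒  Σ = 852
Area = |Σ|/2 = 426.

426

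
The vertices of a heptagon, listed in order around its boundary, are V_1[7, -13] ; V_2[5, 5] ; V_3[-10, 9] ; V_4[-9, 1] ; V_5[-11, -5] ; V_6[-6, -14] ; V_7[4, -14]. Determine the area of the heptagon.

Cross-terms: 100, 95, 71, 56, 124, 140, 46  ⇒  Σ = 632
Area = |Σ|/2 = 316.

316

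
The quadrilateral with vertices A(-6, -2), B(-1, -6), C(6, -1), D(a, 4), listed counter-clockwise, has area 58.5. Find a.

Write out the shoelace sum; only the two edges meeting at D involve a:
2·Area = [(6·4 − a·(-1)) + (a·(-2) − (-6)·4)] + 71
       = -1·a + 119 = 117
⇒ a = 2.

2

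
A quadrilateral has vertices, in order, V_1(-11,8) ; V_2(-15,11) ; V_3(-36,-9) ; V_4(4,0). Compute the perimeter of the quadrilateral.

92

|V_1V_2| = √((-4)² + (3)²) = √25 = 5
|V_2V_3| = √((-21)² + (-20)²) = √841 = 29
|V_3V_4| = √((40)² + (9)²) = √1681 = 41
|V_4V_1| = √((-15)² + (8)²) = √289 = 17
Perimeter = 5 + 29 + 41 + 17 = 92.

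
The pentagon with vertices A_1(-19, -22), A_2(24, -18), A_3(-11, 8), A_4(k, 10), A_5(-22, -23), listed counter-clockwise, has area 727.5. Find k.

-14

The doubled signed area Σ (x_i y_{i+1} − x_{i+1} y_i) is linear in k.
With k=0 it equals 1021; the coefficient of k is -31 (from the two edges through A_4).
So -31·k + 1021 = 2·727.5 = 1455 ⇒ k = -14.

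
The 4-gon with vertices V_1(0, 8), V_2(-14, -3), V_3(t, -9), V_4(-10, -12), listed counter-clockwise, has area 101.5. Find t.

-15

Write out the shoelace sum; only the two edges meeting at V_3 involve t:
2·Area = [((-14)·(-9) − t·(-3)) + (t·(-12) − (-10)·(-9))] + 32
       = -9·t + 68 = 203
⇒ t = -15.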